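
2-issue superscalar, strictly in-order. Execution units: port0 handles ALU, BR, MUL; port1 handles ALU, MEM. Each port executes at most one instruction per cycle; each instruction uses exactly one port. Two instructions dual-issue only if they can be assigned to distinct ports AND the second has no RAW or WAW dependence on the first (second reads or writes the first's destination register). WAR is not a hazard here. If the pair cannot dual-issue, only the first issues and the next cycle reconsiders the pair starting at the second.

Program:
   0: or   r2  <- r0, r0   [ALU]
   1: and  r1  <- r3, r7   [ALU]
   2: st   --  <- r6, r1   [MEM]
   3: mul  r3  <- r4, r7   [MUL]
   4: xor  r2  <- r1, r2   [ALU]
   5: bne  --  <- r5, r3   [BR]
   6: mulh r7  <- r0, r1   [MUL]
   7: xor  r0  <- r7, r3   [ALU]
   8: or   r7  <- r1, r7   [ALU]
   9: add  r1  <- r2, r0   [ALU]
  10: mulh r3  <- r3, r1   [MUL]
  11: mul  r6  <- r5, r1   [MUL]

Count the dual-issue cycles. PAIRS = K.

PAIRS = 4

  cy0 -> i0/i1 (or.ALU and.ALU) pair
  cy1 -> i2/i3 (st.MEM mul.MUL) pair
  cy2 -> i4/i5 (xor.ALU bne.BR) pair
  cy3 -> i6 (mulh.MUL) RAW r7
  cy4 -> i7/i8 (xor.ALU or.ALU) pair
  cy5 -> i9 (add.ALU) RAW r1
  cy6 -> i10 (mulh.MUL) no-port MUL/MUL
  cy7 -> i11 (mul.MUL) tail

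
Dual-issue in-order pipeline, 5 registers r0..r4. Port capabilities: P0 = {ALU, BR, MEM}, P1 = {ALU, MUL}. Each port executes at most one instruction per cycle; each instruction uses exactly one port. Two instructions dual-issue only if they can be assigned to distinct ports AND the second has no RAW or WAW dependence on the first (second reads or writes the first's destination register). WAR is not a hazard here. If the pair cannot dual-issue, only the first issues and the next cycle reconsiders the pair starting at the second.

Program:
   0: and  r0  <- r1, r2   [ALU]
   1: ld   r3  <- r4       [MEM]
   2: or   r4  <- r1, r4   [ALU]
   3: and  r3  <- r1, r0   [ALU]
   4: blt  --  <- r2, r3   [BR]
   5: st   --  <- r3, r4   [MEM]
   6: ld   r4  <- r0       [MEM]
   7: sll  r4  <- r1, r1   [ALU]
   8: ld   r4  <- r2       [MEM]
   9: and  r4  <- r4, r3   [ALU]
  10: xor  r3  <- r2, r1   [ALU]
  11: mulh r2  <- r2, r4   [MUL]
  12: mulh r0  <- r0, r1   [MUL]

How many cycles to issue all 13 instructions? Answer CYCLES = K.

t=0 i0&i1:and.ALU/ld.MEM ; 2-wide
t=1 i2&i3:or.ALU/and.ALU ; 2-wide
t=2 i4:blt.BR ; no-port BR/MEM
t=3 i5:st.MEM ; no-port MEM/MEM
t=4 i6:ld.MEM ; WAW r4
t=5 i7:sll.ALU ; WAW r4
t=6 i8:ld.MEM ; RAW+WAW r4
t=7 i9&i10:and.ALU/xor.ALU ; 2-wide
t=8 i11:mulh.MUL ; no-port MUL/MUL
t=9 i12:mulh.MUL ; tail

CYCLES = 10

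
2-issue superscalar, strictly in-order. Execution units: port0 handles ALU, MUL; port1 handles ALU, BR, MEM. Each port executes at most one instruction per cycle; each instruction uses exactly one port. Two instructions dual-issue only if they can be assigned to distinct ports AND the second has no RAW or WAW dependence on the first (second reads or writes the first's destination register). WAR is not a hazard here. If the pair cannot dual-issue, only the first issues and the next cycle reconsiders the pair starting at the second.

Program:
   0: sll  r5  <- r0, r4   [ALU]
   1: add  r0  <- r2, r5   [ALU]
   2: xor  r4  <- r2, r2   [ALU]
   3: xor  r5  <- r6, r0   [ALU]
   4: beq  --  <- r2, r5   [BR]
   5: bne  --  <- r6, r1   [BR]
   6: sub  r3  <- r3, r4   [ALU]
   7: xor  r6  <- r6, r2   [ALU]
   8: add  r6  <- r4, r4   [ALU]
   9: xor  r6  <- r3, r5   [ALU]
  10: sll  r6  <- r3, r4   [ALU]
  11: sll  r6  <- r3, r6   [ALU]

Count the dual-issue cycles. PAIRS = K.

PAIRS = 2

c0: i0 sll.ALU  RAW r5
c1: i1/i2 add.ALU/xor.ALU  2-wide
c2: i3 xor.ALU  RAW r5
c3: i4 beq.BR  no-port BR/BR
c4: i5/i6 bne.BR/sub.ALU  2-wide
c5: i7 xor.ALU  WAW r6
c6: i8 add.ALU  WAW r6
c7: i9 xor.ALU  WAW r6
c8: i10 sll.ALU  RAW+WAW r6
c9: i11 sll.ALU  tail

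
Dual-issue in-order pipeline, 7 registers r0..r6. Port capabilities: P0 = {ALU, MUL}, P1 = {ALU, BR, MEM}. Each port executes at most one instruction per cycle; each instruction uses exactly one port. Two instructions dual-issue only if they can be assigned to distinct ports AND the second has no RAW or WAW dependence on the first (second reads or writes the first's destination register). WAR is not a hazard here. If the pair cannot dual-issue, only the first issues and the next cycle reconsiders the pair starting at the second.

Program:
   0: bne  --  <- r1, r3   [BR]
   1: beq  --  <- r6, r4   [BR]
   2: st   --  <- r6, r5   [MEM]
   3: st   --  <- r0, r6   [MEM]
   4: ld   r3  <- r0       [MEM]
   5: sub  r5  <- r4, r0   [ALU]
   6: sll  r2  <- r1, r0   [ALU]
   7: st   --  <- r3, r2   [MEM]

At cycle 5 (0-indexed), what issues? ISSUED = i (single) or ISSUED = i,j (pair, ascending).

ISSUED = 6

c0: i0 bne.BR  no-port BR/BR
c1: i1 beq.BR  no-port BR/MEM
c2: i2 st.MEM  no-port MEM/MEM
c3: i3 st.MEM  no-port MEM/MEM
c4: i4/i5 ld.MEM/sub.ALU  pair
c5: i6 sll.ALU  RAW r2
c6: i7 st.MEM  tail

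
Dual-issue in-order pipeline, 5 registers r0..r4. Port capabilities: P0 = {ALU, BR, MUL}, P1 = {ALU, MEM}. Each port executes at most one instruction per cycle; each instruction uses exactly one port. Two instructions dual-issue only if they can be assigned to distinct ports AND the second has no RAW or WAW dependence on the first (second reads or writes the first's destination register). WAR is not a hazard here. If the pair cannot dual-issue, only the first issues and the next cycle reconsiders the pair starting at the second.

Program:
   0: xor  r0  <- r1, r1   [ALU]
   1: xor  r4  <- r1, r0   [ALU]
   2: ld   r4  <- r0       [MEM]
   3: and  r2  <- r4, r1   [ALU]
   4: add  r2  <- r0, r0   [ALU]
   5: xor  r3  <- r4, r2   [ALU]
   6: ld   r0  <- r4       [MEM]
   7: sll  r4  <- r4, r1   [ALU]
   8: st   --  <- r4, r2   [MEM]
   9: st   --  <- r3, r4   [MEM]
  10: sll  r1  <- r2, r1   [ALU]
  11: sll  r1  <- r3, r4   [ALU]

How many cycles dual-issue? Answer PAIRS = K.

PAIRS = 2

  cy0 -> i0 (xor) RAW r0
  cy1 -> i1 (xor) WAW r4
  cy2 -> i2 (ld) RAW r4
  cy3 -> i3 (and) WAW r2
  cy4 -> i4 (add) RAW r2
  cy5 -> i5&i6 (xor;ld) pair
  cy6 -> i7 (sll) RAW r4
  cy7 -> i8 (st) no-port MEM/MEM
  cy8 -> i9&i10 (st;sll) pair
  cy9 -> i11 (sll) tail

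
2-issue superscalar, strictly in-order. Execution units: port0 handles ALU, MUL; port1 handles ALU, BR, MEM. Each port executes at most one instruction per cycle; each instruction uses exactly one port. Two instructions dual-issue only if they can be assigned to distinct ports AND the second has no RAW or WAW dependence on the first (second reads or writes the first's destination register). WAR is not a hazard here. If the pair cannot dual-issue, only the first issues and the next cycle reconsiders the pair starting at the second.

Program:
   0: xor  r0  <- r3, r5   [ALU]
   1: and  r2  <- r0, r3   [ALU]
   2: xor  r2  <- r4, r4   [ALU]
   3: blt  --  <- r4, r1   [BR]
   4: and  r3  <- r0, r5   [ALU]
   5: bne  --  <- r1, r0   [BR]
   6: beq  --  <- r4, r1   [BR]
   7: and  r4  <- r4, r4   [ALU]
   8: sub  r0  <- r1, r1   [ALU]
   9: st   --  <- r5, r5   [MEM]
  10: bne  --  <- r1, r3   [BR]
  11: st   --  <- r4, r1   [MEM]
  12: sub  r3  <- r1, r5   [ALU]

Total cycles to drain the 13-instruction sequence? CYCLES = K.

c0: i0 xor  RAW r0
c1: i1 and  WAW r2
c2: i2&i3 xor+blt  2-wide
c3: i4&i5 and+bne  2-wide
c4: i6&i7 beq+and  2-wide
c5: i8&i9 sub+st  2-wide
c6: i10 bne  no-port BR/MEM
c7: i11&i12 st+sub  2-wide

CYCLES = 8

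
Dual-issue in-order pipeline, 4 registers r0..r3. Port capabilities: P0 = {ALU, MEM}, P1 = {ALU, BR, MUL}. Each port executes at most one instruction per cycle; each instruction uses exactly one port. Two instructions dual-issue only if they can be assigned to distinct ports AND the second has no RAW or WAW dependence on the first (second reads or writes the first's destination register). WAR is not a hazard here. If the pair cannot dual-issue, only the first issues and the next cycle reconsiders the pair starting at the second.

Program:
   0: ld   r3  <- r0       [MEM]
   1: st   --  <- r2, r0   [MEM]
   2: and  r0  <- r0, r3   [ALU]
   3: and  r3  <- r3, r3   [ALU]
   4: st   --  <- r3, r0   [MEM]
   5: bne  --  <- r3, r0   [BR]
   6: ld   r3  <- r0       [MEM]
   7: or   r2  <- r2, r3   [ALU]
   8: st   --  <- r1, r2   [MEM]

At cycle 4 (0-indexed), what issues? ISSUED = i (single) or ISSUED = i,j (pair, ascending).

0. ld @i0  | no-port MEM/MEM
1. st and @i1/i2  | 2-wide
2. and @i3  | RAW r3
3. st bne @i4/i5  | 2-wide
4. ld @i6  | RAW r3
5. or @i7  | RAW r2
6. st @i8  | tail

ISSUED = 6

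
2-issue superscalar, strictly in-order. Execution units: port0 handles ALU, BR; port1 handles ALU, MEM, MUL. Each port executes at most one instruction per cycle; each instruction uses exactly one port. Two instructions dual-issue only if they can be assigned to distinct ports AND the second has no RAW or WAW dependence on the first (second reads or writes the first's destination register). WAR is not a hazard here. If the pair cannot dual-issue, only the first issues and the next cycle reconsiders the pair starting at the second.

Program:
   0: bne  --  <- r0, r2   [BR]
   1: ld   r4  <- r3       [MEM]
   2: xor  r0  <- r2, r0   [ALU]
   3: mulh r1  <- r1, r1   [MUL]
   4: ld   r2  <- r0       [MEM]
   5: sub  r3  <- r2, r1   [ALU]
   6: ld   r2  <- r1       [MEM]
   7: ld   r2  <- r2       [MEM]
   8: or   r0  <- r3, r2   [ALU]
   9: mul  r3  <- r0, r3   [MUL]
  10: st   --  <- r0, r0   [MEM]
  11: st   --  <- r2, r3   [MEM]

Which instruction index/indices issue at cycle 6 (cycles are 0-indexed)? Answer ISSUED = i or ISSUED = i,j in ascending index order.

ISSUED = 9

#0 head=0: bne.BR+ld.MEM i0+i1 pair
#1 head=2: xor.ALU+mulh.MUL i2+i3 pair
#2 head=4: ld.MEM i4 RAW r2
#3 head=5: sub.ALU+ld.MEM i5+i6 pair
#4 head=7: ld.MEM i7 RAW r2
#5 head=8: or.ALU i8 RAW r0
#6 head=9: mul.MUL i9 no-port MUL/MEM
#7 head=10: st.MEM i10 no-port MEM/MEM
#8 head=11: st.MEM i11 tail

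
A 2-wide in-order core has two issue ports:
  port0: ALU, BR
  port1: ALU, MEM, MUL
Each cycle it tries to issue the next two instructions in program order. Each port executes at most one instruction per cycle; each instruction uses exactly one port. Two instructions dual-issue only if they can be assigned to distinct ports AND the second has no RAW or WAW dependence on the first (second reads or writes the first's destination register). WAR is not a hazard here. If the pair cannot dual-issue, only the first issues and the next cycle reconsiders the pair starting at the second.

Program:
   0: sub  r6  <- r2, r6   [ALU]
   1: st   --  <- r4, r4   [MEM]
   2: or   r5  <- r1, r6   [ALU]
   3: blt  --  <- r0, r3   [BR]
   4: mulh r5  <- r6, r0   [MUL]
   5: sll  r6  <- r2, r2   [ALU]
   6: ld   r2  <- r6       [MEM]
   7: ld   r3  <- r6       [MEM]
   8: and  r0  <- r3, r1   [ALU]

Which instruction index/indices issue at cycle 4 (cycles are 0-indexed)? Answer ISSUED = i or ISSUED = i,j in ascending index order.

  cy0 -> i0+i1 (sub+st) dual
  cy1 -> i2+i3 (or+blt) dual
  cy2 -> i4+i5 (mulh+sll) dual
  cy3 -> i6 (ld) no-port MEM/MEM
  cy4 -> i7 (ld) RAW r3
  cy5 -> i8 (and) tail

ISSUED = 7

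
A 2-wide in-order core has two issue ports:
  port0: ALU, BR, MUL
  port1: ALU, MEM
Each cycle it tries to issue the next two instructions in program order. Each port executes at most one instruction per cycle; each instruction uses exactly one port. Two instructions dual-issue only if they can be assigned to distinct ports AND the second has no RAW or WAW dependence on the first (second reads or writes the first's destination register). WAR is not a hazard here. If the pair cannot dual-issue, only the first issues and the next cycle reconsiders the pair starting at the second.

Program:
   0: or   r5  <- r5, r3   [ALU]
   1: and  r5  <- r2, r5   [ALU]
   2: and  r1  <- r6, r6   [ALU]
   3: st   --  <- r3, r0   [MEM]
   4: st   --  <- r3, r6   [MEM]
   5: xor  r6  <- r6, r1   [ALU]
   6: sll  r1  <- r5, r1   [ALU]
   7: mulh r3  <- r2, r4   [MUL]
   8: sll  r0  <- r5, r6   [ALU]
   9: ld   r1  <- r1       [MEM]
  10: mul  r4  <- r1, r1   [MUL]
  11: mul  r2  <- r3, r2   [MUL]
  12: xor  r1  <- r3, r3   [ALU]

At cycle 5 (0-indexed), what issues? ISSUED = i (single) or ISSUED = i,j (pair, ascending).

  cy0 -> i0 (or) RAW+WAW r5
  cy1 -> i1&i2 (and;and) pair
  cy2 -> i3 (st) no-port MEM/MEM
  cy3 -> i4&i5 (st;xor) pair
  cy4 -> i6&i7 (sll;mulh) pair
  cy5 -> i8&i9 (sll;ld) pair
  cy6 -> i10 (mul) no-port MUL/MUL
  cy7 -> i11&i12 (mul;xor) pair

ISSUED = 8,9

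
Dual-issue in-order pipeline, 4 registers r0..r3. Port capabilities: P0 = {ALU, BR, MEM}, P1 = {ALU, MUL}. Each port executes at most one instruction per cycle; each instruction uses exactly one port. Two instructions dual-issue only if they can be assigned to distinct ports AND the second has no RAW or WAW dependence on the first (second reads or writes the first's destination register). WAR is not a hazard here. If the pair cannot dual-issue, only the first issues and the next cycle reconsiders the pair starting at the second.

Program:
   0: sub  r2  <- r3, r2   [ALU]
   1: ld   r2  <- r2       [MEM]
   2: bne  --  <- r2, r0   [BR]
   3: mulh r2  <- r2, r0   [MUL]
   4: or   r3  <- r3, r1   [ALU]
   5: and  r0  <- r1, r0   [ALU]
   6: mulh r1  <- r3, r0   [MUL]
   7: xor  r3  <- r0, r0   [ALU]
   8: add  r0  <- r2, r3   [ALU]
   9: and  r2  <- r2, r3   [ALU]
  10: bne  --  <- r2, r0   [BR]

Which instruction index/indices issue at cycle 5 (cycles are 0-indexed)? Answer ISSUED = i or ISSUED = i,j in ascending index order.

c0: i0 sub  RAW+WAW r2
c1: i1 ld  no-port MEM/BR
c2: i2&i3 bne+mulh  dual
c3: i4&i5 or+and  dual
c4: i6&i7 mulh+xor  dual
c5: i8&i9 add+and  dual
c6: i10 bne  tail

ISSUED = 8,9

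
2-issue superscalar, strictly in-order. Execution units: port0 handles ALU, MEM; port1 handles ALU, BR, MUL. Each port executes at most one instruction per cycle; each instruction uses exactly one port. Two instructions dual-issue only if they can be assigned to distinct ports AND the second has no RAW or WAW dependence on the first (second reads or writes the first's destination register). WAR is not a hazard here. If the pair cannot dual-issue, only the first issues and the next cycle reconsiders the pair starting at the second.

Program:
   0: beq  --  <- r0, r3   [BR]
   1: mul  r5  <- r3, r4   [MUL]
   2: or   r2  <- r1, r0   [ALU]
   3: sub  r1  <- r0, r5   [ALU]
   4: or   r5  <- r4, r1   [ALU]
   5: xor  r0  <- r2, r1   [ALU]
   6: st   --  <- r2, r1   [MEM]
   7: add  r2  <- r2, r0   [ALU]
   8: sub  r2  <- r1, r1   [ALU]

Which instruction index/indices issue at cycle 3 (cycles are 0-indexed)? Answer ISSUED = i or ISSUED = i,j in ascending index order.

ISSUED = 4,5

t=0 i0:beq.BR ; no-port BR/MUL
t=1 i1/i2:mul.MUL or.ALU ; pair
t=2 i3:sub.ALU ; RAW r1
t=3 i4/i5:or.ALU xor.ALU ; pair
t=4 i6/i7:st.MEM add.ALU ; pair
t=5 i8:sub.ALU ; tail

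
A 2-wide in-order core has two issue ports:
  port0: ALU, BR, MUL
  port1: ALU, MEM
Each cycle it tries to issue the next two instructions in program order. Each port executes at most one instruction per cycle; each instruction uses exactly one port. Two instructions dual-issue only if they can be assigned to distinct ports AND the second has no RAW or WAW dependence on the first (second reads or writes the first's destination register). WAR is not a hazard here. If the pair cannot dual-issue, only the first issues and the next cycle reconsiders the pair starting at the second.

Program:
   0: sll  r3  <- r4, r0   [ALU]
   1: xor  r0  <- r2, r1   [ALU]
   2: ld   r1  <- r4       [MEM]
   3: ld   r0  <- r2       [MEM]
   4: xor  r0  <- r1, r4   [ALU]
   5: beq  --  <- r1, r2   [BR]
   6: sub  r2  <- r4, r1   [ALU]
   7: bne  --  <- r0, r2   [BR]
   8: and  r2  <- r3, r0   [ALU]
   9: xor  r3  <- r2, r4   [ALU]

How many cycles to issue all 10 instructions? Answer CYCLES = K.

CYCLES = 7

#0 head=0: sll.ALU xor.ALU i0,i1 2-wide
#1 head=2: ld.MEM i2 no-port MEM/MEM
#2 head=3: ld.MEM i3 WAW r0
#3 head=4: xor.ALU beq.BR i4,i5 2-wide
#4 head=6: sub.ALU i6 RAW r2
#5 head=7: bne.BR and.ALU i7,i8 2-wide
#6 head=9: xor.ALU i9 tail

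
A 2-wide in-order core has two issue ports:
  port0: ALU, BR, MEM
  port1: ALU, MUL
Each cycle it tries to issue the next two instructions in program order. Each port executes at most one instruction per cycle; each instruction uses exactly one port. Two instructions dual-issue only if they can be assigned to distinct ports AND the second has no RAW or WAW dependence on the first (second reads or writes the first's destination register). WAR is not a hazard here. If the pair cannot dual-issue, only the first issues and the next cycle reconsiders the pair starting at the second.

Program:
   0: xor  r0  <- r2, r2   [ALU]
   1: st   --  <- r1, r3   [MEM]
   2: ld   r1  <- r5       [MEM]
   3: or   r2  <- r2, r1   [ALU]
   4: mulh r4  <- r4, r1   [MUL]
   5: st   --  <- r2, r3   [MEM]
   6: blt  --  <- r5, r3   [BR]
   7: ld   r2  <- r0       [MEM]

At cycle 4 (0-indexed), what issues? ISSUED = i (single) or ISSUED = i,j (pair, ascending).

t=0 i0,i1:xor.ALU/st.MEM ; pair
t=1 i2:ld.MEM ; RAW r1
t=2 i3,i4:or.ALU/mulh.MUL ; pair
t=3 i5:st.MEM ; no-port MEM/BR
t=4 i6:blt.BR ; no-port BR/MEM
t=5 i7:ld.MEM ; tail

ISSUED = 6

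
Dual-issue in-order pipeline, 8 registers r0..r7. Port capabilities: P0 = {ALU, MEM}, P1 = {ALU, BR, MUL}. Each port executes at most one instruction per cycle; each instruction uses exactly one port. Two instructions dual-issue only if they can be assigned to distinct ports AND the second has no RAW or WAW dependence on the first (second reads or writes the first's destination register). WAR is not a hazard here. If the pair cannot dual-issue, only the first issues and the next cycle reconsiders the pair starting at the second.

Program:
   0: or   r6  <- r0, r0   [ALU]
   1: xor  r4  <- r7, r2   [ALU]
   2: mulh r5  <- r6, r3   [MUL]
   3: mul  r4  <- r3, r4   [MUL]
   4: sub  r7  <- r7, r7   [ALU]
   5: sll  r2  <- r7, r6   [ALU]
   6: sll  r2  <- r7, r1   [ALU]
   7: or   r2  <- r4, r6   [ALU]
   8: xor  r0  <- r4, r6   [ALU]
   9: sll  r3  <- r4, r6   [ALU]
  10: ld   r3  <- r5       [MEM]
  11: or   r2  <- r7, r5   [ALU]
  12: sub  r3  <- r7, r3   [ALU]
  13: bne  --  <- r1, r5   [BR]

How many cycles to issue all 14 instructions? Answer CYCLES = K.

CYCLES = 9

[0] i0&i1  or xor  -- pair
[1] i2  mulh  -- no-port MUL/MUL
[2] i3&i4  mul sub  -- pair
[3] i5  sll  -- WAW r2
[4] i6  sll  -- WAW r2
[5] i7&i8  or xor  -- pair
[6] i9  sll  -- WAW r3
[7] i10&i11  ld or  -- pair
[8] i12&i13  sub bne  -- pair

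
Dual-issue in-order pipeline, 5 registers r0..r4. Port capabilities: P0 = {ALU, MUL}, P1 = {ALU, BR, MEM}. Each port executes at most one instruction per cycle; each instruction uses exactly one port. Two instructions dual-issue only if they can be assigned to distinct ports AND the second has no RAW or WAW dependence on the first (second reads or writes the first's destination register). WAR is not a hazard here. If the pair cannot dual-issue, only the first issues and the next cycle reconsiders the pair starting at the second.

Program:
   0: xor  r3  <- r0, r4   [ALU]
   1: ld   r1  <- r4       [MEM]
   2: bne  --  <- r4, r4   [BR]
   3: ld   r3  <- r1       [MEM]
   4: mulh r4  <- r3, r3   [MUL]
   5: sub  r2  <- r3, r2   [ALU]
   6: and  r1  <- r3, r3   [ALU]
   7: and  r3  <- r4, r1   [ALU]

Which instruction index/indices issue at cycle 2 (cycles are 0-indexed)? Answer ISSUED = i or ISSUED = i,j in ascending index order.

ISSUED = 3

0. xor+ld @i0&i1  | dual
1. bne @i2  | no-port BR/MEM
2. ld @i3  | RAW r3
3. mulh+sub @i4&i5  | dual
4. and @i6  | RAW r1
5. and @i7  | tail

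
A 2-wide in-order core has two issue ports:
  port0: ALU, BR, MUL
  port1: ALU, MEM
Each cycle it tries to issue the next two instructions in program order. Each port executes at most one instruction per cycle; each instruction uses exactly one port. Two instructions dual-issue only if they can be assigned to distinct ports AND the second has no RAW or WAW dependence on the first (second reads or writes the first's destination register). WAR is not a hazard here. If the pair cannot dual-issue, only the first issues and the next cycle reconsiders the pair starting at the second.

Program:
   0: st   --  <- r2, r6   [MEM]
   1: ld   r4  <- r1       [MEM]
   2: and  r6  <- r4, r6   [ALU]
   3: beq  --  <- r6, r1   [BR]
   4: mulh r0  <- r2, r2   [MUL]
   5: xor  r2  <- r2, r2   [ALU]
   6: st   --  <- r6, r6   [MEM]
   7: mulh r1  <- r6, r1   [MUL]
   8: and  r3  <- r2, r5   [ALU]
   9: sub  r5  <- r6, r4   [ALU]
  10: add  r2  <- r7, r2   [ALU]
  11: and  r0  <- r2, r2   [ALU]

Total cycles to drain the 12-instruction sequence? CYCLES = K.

CYCLES = 9

#0 head=0: st.MEM i0 no-port MEM/MEM
#1 head=1: ld.MEM i1 RAW r4
#2 head=2: and.ALU i2 RAW r6
#3 head=3: beq.BR i3 no-port BR/MUL
#4 head=4: mulh.MUL+xor.ALU i4,i5 pair
#5 head=6: st.MEM+mulh.MUL i6,i7 pair
#6 head=8: and.ALU+sub.ALU i8,i9 pair
#7 head=10: add.ALU i10 RAW r2
#8 head=11: and.ALU i11 tail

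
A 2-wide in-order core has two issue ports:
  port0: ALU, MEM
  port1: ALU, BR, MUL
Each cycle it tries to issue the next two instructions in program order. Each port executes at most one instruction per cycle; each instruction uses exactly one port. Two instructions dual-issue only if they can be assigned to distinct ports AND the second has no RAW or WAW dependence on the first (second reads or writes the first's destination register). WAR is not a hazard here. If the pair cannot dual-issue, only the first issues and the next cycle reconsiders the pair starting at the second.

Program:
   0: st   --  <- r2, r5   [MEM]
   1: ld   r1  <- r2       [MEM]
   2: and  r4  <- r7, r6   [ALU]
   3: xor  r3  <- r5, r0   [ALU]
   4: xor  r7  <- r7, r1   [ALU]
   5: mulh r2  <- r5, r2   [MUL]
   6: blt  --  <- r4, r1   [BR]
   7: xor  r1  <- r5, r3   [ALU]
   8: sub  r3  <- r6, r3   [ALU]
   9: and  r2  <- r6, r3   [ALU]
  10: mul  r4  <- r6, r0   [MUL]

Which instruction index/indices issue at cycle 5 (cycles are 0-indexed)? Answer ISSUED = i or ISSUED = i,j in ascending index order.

0. st @i0  | no-port MEM/MEM
1. ld and @i1+i2  | pair
2. xor xor @i3+i4  | pair
3. mulh @i5  | no-port MUL/BR
4. blt xor @i6+i7  | pair
5. sub @i8  | RAW r3
6. and mul @i9+i10  | pair

ISSUED = 8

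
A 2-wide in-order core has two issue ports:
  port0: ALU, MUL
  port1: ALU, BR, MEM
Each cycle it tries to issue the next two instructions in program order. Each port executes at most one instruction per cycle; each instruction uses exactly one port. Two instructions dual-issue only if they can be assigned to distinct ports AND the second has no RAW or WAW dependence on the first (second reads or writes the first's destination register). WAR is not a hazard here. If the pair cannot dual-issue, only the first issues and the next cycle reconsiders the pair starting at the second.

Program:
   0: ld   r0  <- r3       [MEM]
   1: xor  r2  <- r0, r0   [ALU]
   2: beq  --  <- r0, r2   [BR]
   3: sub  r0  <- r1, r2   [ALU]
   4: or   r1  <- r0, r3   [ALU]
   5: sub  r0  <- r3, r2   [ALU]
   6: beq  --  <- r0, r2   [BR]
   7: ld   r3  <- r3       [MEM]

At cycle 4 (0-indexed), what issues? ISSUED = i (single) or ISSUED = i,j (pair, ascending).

  cy0 -> i0 (ld.MEM) RAW r0
  cy1 -> i1 (xor.ALU) RAW r2
  cy2 -> i2&i3 (beq.BR;sub.ALU) dual
  cy3 -> i4&i5 (or.ALU;sub.ALU) dual
  cy4 -> i6 (beq.BR) no-port BR/MEM
  cy5 -> i7 (ld.MEM) tail

ISSUED = 6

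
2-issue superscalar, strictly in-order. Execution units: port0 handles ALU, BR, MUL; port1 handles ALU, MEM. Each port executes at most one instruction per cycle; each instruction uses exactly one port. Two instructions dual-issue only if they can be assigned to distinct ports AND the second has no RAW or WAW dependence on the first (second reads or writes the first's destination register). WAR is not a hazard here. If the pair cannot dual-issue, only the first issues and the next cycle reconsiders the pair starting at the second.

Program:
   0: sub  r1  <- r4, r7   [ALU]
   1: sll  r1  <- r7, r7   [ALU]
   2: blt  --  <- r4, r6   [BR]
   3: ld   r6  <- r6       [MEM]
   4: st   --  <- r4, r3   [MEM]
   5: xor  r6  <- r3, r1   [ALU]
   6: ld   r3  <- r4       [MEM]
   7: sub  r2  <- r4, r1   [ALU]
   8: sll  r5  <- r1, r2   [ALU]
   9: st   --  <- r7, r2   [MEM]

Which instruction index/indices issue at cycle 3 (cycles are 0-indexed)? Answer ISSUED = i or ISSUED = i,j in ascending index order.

ISSUED = 4,5

[0] i0  sub  -- WAW r1
[1] i1/i2  sll/blt  -- dual
[2] i3  ld  -- no-port MEM/MEM
[3] i4/i5  st/xor  -- dual
[4] i6/i7  ld/sub  -- dual
[5] i8/i9  sll/st  -- dual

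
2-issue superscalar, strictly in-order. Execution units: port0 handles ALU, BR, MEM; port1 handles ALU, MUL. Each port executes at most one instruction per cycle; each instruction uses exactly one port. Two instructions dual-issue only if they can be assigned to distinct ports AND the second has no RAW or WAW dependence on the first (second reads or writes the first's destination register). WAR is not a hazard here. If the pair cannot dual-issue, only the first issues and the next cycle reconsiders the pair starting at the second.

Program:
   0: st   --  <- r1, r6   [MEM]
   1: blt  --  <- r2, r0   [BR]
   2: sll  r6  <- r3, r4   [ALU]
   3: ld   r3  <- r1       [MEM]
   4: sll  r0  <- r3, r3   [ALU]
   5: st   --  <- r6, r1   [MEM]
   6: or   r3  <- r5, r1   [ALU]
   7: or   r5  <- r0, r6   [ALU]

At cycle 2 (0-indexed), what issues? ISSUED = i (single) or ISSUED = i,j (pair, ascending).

c0: i0 st.MEM  no-port MEM/BR
c1: i1/i2 blt.BR;sll.ALU  dual
c2: i3 ld.MEM  RAW r3
c3: i4/i5 sll.ALU;st.MEM  dual
c4: i6/i7 or.ALU;or.ALU  dual

ISSUED = 3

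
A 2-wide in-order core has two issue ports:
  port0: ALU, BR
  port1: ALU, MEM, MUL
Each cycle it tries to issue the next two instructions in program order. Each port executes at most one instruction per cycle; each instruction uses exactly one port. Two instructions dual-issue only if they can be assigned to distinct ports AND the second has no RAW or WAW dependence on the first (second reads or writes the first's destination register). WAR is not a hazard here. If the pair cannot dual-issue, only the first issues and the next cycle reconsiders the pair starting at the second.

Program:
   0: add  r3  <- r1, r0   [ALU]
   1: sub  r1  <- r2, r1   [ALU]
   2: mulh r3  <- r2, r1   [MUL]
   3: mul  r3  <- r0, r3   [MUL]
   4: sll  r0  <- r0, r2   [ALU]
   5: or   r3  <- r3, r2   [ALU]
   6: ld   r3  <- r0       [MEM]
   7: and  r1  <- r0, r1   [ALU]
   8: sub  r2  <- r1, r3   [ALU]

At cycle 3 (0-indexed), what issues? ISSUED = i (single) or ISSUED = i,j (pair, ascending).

ISSUED = 5

[0] i0,i1  add+sub  -- pair
[1] i2  mulh  -- no-port MUL/MUL
[2] i3,i4  mul+sll  -- pair
[3] i5  or  -- WAW r3
[4] i6,i7  ld+and  -- pair
[5] i8  sub  -- tail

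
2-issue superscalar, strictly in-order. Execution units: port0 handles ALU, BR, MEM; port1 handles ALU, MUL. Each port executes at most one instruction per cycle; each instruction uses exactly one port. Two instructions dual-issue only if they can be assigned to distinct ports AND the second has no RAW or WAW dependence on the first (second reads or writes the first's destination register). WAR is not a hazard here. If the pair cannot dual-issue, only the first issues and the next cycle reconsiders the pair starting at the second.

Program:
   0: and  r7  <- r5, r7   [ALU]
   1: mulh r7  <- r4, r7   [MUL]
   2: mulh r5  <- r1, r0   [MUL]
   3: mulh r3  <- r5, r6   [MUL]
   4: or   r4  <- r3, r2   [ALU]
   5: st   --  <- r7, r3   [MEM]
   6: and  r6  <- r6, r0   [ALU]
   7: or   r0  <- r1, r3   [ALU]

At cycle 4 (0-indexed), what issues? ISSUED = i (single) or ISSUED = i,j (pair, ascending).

ISSUED = 4,5

0. and @i0  | RAW+WAW r7
1. mulh @i1  | no-port MUL/MUL
2. mulh @i2  | no-port MUL/MUL
3. mulh @i3  | RAW r3
4. or;st @i4,i5  | pair
5. and;or @i6,i7  | pair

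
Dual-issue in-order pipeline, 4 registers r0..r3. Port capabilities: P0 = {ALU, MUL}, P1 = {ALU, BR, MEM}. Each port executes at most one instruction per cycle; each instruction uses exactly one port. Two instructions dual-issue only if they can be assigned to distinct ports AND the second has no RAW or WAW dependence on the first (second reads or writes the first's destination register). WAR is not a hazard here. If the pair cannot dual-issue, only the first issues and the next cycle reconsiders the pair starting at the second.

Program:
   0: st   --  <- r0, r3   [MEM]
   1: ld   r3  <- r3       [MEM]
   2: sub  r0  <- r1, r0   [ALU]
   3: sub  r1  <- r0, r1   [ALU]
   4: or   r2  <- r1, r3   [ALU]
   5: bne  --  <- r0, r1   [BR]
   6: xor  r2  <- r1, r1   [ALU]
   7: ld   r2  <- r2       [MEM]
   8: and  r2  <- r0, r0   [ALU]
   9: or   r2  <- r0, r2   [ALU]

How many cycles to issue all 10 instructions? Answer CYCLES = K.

CYCLES = 8

0. st.MEM @i0  | no-port MEM/MEM
1. ld.MEM+sub.ALU @i1,i2  | pair
2. sub.ALU @i3  | RAW r1
3. or.ALU+bne.BR @i4,i5  | pair
4. xor.ALU @i6  | RAW+WAW r2
5. ld.MEM @i7  | WAW r2
6. and.ALU @i8  | RAW+WAW r2
7. or.ALU @i9  | tail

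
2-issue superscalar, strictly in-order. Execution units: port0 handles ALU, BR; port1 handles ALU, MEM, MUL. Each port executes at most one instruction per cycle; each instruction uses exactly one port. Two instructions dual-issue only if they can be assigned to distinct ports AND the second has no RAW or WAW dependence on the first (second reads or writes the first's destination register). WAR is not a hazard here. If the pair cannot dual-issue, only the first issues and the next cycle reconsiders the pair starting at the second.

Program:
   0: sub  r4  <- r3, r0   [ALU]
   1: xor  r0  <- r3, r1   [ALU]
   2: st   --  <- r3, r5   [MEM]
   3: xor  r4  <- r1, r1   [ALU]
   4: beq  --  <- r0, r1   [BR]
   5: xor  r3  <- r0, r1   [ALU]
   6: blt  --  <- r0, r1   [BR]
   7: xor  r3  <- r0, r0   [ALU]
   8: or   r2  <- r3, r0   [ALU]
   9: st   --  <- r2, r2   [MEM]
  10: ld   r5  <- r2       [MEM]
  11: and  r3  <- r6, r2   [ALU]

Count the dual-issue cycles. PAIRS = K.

[0] i0&i1  sub.ALU;xor.ALU  -- 2-wide
[1] i2&i3  st.MEM;xor.ALU  -- 2-wide
[2] i4&i5  beq.BR;xor.ALU  -- 2-wide
[3] i6&i7  blt.BR;xor.ALU  -- 2-wide
[4] i8  or.ALU  -- RAW r2
[5] i9  st.MEM  -- no-port MEM/MEM
[6] i10&i11  ld.MEM;and.ALU  -- 2-wide

PAIRS = 5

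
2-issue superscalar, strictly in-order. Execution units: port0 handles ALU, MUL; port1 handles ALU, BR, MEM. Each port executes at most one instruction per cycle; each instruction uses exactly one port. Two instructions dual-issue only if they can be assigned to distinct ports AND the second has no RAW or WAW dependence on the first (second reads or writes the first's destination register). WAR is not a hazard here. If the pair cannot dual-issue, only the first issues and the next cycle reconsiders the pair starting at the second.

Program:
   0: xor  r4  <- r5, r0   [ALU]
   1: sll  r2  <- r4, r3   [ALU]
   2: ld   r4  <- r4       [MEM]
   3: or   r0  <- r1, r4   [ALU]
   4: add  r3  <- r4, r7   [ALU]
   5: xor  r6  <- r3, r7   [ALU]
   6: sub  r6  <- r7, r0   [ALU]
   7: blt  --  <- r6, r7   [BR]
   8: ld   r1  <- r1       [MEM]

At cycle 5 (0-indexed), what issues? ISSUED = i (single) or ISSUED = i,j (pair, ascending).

  cy0 -> i0 (xor.ALU) RAW r4
  cy1 -> i1&i2 (sll.ALU+ld.MEM) 2-wide
  cy2 -> i3&i4 (or.ALU+add.ALU) 2-wide
  cy3 -> i5 (xor.ALU) WAW r6
  cy4 -> i6 (sub.ALU) RAW r6
  cy5 -> i7 (blt.BR) no-port BR/MEM
  cy6 -> i8 (ld.MEM) tail

ISSUED = 7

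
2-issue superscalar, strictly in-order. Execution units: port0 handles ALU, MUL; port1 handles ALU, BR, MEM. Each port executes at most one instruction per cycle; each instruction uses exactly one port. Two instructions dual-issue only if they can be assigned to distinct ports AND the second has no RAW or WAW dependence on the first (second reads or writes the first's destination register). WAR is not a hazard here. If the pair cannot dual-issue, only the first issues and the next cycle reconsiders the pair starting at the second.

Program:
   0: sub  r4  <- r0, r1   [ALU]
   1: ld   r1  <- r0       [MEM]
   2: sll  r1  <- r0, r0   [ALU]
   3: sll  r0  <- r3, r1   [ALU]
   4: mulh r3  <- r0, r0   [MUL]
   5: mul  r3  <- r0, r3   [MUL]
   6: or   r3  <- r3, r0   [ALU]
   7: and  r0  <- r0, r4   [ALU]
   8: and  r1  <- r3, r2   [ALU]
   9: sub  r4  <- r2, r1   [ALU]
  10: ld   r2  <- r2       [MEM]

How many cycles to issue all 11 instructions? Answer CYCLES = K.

CYCLES = 8

[0] i0/i1  sub+ld  -- pair
[1] i2  sll  -- RAW r1
[2] i3  sll  -- RAW r0
[3] i4  mulh  -- no-port MUL/MUL
[4] i5  mul  -- RAW+WAW r3
[5] i6/i7  or+and  -- pair
[6] i8  and  -- RAW r1
[7] i9/i10  sub+ld  -- pair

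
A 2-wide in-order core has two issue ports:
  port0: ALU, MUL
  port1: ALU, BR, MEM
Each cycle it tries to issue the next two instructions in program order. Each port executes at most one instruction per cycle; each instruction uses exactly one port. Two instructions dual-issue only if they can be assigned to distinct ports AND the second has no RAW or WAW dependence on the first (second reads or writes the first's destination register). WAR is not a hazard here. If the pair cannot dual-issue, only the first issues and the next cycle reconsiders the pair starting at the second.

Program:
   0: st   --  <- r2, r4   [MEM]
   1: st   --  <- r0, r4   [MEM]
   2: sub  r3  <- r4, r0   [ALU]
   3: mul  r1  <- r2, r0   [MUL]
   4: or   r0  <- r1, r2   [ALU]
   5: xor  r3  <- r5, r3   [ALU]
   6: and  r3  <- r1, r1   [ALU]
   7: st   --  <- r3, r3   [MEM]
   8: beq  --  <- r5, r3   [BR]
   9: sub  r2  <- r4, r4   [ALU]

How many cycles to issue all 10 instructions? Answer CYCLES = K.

t=0 i0:st.MEM ; no-port MEM/MEM
t=1 i1,i2:st.MEM;sub.ALU ; 2-wide
t=2 i3:mul.MUL ; RAW r1
t=3 i4,i5:or.ALU;xor.ALU ; 2-wide
t=4 i6:and.ALU ; RAW r3
t=5 i7:st.MEM ; no-port MEM/BR
t=6 i8,i9:beq.BR;sub.ALU ; 2-wide

CYCLES = 7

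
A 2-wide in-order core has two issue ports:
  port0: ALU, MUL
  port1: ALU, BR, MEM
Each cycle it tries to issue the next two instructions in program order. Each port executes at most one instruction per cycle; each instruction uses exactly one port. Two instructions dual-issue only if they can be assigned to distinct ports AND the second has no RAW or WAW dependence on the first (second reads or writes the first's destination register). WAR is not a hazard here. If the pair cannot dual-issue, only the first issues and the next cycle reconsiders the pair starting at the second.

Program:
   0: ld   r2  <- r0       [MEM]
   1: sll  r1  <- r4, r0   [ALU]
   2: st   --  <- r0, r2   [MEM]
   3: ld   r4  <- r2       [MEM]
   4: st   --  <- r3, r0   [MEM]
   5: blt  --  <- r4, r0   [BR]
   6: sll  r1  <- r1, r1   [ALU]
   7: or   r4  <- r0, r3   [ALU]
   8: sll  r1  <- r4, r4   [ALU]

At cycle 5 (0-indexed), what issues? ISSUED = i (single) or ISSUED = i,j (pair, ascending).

ISSUED = 7

[0] i0,i1  ld/sll  -- 2-wide
[1] i2  st  -- no-port MEM/MEM
[2] i3  ld  -- no-port MEM/MEM
[3] i4  st  -- no-port MEM/BR
[4] i5,i6  blt/sll  -- 2-wide
[5] i7  or  -- RAW r4
[6] i8  sll  -- tail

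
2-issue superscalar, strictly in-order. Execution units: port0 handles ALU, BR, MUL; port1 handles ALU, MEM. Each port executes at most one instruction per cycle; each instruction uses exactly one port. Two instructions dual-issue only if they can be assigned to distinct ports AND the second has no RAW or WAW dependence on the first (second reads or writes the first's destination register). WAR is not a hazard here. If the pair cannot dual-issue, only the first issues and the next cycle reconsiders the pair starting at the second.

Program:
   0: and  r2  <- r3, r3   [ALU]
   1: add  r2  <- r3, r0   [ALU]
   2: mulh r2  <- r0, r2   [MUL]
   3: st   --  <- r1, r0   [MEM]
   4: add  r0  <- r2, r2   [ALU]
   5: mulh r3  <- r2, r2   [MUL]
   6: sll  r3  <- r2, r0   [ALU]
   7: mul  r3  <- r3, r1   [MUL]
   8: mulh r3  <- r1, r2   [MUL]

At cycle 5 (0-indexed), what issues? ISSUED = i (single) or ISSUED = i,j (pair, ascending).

#0 head=0: and.ALU i0 WAW r2
#1 head=1: add.ALU i1 RAW+WAW r2
#2 head=2: mulh.MUL st.MEM i2&i3 dual
#3 head=4: add.ALU mulh.MUL i4&i5 dual
#4 head=6: sll.ALU i6 RAW+WAW r3
#5 head=7: mul.MUL i7 no-port MUL/MUL
#6 head=8: mulh.MUL i8 tail

ISSUED = 7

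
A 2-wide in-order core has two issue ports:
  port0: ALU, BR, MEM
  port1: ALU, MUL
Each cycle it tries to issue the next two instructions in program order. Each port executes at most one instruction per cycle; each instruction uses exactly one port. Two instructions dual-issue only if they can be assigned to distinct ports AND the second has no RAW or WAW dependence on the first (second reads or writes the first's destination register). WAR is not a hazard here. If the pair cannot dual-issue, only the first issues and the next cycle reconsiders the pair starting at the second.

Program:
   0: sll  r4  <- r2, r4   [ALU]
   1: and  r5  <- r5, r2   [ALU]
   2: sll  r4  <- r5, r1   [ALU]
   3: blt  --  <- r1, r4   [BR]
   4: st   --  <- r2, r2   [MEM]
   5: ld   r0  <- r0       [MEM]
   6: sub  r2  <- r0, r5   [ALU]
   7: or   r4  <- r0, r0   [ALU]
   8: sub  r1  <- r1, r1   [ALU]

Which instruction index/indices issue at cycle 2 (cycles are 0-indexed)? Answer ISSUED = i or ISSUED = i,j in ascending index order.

ISSUED = 3

0. sll+and @i0&i1  | dual
1. sll @i2  | RAW r4
2. blt @i3  | no-port BR/MEM
3. st @i4  | no-port MEM/MEM
4. ld @i5  | RAW r0
5. sub+or @i6&i7  | dual
6. sub @i8  | tail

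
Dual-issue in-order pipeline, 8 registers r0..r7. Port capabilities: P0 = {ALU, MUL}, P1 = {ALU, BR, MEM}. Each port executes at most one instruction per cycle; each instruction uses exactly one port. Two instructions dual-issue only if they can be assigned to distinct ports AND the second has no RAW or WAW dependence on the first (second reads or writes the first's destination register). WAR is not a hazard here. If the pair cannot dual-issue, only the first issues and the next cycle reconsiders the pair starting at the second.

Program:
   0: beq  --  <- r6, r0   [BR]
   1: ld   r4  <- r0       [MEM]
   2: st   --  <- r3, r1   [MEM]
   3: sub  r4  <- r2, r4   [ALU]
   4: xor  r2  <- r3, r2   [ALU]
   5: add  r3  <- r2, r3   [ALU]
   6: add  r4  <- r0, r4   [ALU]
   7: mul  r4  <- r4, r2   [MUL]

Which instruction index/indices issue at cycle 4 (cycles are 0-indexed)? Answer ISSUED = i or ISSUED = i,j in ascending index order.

c0: i0 beq.BR  no-port BR/MEM
c1: i1 ld.MEM  no-port MEM/MEM
c2: i2+i3 st.MEM;sub.ALU  2-wide
c3: i4 xor.ALU  RAW r2
c4: i5+i6 add.ALU;add.ALU  2-wide
c5: i7 mul.MUL  tail

ISSUED = 5,6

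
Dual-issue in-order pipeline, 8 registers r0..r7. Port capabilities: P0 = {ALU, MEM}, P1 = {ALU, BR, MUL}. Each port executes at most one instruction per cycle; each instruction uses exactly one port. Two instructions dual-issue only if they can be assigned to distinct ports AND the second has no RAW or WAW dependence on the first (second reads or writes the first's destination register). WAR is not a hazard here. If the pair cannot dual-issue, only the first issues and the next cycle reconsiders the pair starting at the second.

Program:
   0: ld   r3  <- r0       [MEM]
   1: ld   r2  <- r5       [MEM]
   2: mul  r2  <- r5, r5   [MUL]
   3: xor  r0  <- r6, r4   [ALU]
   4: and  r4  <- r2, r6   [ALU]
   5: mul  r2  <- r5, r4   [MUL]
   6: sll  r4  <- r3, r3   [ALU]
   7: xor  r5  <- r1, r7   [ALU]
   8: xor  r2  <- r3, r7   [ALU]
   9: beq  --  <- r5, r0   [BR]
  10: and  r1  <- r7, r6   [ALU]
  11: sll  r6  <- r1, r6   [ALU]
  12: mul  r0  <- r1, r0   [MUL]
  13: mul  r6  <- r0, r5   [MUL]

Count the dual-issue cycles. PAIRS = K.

PAIRS = 5

c0: i0 ld  no-port MEM/MEM
c1: i1 ld  WAW r2
c2: i2/i3 mul xor  2-wide
c3: i4 and  RAW r4
c4: i5/i6 mul sll  2-wide
c5: i7/i8 xor xor  2-wide
c6: i9/i10 beq and  2-wide
c7: i11/i12 sll mul  2-wide
c8: i13 mul  tail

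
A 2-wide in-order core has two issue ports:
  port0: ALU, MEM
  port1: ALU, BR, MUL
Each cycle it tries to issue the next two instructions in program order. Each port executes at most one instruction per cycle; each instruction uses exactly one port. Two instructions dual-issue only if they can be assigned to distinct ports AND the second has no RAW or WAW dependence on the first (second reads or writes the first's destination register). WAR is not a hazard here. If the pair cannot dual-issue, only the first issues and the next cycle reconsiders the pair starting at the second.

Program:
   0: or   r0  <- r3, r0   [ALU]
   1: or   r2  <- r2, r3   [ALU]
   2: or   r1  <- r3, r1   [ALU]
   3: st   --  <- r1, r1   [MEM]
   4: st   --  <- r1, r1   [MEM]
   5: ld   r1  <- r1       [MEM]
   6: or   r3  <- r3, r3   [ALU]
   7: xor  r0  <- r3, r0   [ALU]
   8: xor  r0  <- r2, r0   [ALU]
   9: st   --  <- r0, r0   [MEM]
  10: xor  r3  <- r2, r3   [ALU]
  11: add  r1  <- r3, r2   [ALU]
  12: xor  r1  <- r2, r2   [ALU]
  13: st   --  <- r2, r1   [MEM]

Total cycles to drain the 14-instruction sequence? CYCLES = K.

CYCLES = 11

  cy0 -> i0/i1 (or.ALU+or.ALU) 2-wide
  cy1 -> i2 (or.ALU) RAW r1
  cy2 -> i3 (st.MEM) no-port MEM/MEM
  cy3 -> i4 (st.MEM) no-port MEM/MEM
  cy4 -> i5/i6 (ld.MEM+or.ALU) 2-wide
  cy5 -> i7 (xor.ALU) RAW+WAW r0
  cy6 -> i8 (xor.ALU) RAW r0
  cy7 -> i9/i10 (st.MEM+xor.ALU) 2-wide
  cy8 -> i11 (add.ALU) WAW r1
  cy9 -> i12 (xor.ALU) RAW r1
  cy10 -> i13 (st.MEM) tail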